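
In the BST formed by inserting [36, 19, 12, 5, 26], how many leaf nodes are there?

Tree built from: [36, 19, 12, 5, 26]
Tree (level-order array): [36, 19, None, 12, 26, 5]
Rule: A leaf has 0 children.
Per-node child counts:
  node 36: 1 child(ren)
  node 19: 2 child(ren)
  node 12: 1 child(ren)
  node 5: 0 child(ren)
  node 26: 0 child(ren)
Matching nodes: [5, 26]
Count of leaf nodes: 2


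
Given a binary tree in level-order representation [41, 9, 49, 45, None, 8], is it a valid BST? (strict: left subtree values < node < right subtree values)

Level-order array: [41, 9, 49, 45, None, 8]
Validate using subtree bounds (lo, hi): at each node, require lo < value < hi,
then recurse left with hi=value and right with lo=value.
Preorder trace (stopping at first violation):
  at node 41 with bounds (-inf, +inf): OK
  at node 9 with bounds (-inf, 41): OK
  at node 45 with bounds (-inf, 9): VIOLATION
Node 45 violates its bound: not (-inf < 45 < 9).
Result: Not a valid BST


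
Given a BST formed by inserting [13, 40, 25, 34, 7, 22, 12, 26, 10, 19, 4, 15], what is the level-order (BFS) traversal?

Tree insertion order: [13, 40, 25, 34, 7, 22, 12, 26, 10, 19, 4, 15]
Tree (level-order array): [13, 7, 40, 4, 12, 25, None, None, None, 10, None, 22, 34, None, None, 19, None, 26, None, 15]
BFS from the root, enqueuing left then right child of each popped node:
  queue [13] -> pop 13, enqueue [7, 40], visited so far: [13]
  queue [7, 40] -> pop 7, enqueue [4, 12], visited so far: [13, 7]
  queue [40, 4, 12] -> pop 40, enqueue [25], visited so far: [13, 7, 40]
  queue [4, 12, 25] -> pop 4, enqueue [none], visited so far: [13, 7, 40, 4]
  queue [12, 25] -> pop 12, enqueue [10], visited so far: [13, 7, 40, 4, 12]
  queue [25, 10] -> pop 25, enqueue [22, 34], visited so far: [13, 7, 40, 4, 12, 25]
  queue [10, 22, 34] -> pop 10, enqueue [none], visited so far: [13, 7, 40, 4, 12, 25, 10]
  queue [22, 34] -> pop 22, enqueue [19], visited so far: [13, 7, 40, 4, 12, 25, 10, 22]
  queue [34, 19] -> pop 34, enqueue [26], visited so far: [13, 7, 40, 4, 12, 25, 10, 22, 34]
  queue [19, 26] -> pop 19, enqueue [15], visited so far: [13, 7, 40, 4, 12, 25, 10, 22, 34, 19]
  queue [26, 15] -> pop 26, enqueue [none], visited so far: [13, 7, 40, 4, 12, 25, 10, 22, 34, 19, 26]
  queue [15] -> pop 15, enqueue [none], visited so far: [13, 7, 40, 4, 12, 25, 10, 22, 34, 19, 26, 15]
Result: [13, 7, 40, 4, 12, 25, 10, 22, 34, 19, 26, 15]


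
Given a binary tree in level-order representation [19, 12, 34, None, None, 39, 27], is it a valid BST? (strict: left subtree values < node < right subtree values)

Level-order array: [19, 12, 34, None, None, 39, 27]
Validate using subtree bounds (lo, hi): at each node, require lo < value < hi,
then recurse left with hi=value and right with lo=value.
Preorder trace (stopping at first violation):
  at node 19 with bounds (-inf, +inf): OK
  at node 12 with bounds (-inf, 19): OK
  at node 34 with bounds (19, +inf): OK
  at node 39 with bounds (19, 34): VIOLATION
Node 39 violates its bound: not (19 < 39 < 34).
Result: Not a valid BST


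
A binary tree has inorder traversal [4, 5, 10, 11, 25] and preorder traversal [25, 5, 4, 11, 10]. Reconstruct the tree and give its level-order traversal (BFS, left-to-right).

Inorder:  [4, 5, 10, 11, 25]
Preorder: [25, 5, 4, 11, 10]
Algorithm: preorder visits root first, so consume preorder in order;
for each root, split the current inorder slice at that value into
left-subtree inorder and right-subtree inorder, then recurse.
Recursive splits:
  root=25; inorder splits into left=[4, 5, 10, 11], right=[]
  root=5; inorder splits into left=[4], right=[10, 11]
  root=4; inorder splits into left=[], right=[]
  root=11; inorder splits into left=[10], right=[]
  root=10; inorder splits into left=[], right=[]
Reconstructed level-order: [25, 5, 4, 11, 10]


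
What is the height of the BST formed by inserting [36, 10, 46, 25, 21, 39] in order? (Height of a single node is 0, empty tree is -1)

Insertion order: [36, 10, 46, 25, 21, 39]
Tree (level-order array): [36, 10, 46, None, 25, 39, None, 21]
Compute height bottom-up (empty subtree = -1):
  height(21) = 1 + max(-1, -1) = 0
  height(25) = 1 + max(0, -1) = 1
  height(10) = 1 + max(-1, 1) = 2
  height(39) = 1 + max(-1, -1) = 0
  height(46) = 1 + max(0, -1) = 1
  height(36) = 1 + max(2, 1) = 3
Height = 3


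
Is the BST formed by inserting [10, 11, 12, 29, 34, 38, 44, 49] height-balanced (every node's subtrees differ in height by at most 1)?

Tree (level-order array): [10, None, 11, None, 12, None, 29, None, 34, None, 38, None, 44, None, 49]
Definition: a tree is height-balanced if, at every node, |h(left) - h(right)| <= 1 (empty subtree has height -1).
Bottom-up per-node check:
  node 49: h_left=-1, h_right=-1, diff=0 [OK], height=0
  node 44: h_left=-1, h_right=0, diff=1 [OK], height=1
  node 38: h_left=-1, h_right=1, diff=2 [FAIL (|-1-1|=2 > 1)], height=2
  node 34: h_left=-1, h_right=2, diff=3 [FAIL (|-1-2|=3 > 1)], height=3
  node 29: h_left=-1, h_right=3, diff=4 [FAIL (|-1-3|=4 > 1)], height=4
  node 12: h_left=-1, h_right=4, diff=5 [FAIL (|-1-4|=5 > 1)], height=5
  node 11: h_left=-1, h_right=5, diff=6 [FAIL (|-1-5|=6 > 1)], height=6
  node 10: h_left=-1, h_right=6, diff=7 [FAIL (|-1-6|=7 > 1)], height=7
Node 38 violates the condition: |-1 - 1| = 2 > 1.
Result: Not balanced


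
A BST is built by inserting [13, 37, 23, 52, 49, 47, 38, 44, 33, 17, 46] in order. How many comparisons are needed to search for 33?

Search path for 33: 13 -> 37 -> 23 -> 33
Found: True
Comparisons: 4


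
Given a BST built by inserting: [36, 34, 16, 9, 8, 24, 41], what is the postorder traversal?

Tree insertion order: [36, 34, 16, 9, 8, 24, 41]
Tree (level-order array): [36, 34, 41, 16, None, None, None, 9, 24, 8]
Postorder traversal: [8, 9, 24, 16, 34, 41, 36]


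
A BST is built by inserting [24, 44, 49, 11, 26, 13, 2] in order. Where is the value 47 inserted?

Starting tree (level order): [24, 11, 44, 2, 13, 26, 49]
Insertion path: 24 -> 44 -> 49
Result: insert 47 as left child of 49
Final tree (level order): [24, 11, 44, 2, 13, 26, 49, None, None, None, None, None, None, 47]


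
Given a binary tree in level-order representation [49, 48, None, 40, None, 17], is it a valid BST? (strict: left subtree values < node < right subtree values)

Level-order array: [49, 48, None, 40, None, 17]
Validate using subtree bounds (lo, hi): at each node, require lo < value < hi,
then recurse left with hi=value and right with lo=value.
Preorder trace (stopping at first violation):
  at node 49 with bounds (-inf, +inf): OK
  at node 48 with bounds (-inf, 49): OK
  at node 40 with bounds (-inf, 48): OK
  at node 17 with bounds (-inf, 40): OK
No violation found at any node.
Result: Valid BST


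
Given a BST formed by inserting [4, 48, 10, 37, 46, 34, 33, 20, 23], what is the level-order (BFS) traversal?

Tree insertion order: [4, 48, 10, 37, 46, 34, 33, 20, 23]
Tree (level-order array): [4, None, 48, 10, None, None, 37, 34, 46, 33, None, None, None, 20, None, None, 23]
BFS from the root, enqueuing left then right child of each popped node:
  queue [4] -> pop 4, enqueue [48], visited so far: [4]
  queue [48] -> pop 48, enqueue [10], visited so far: [4, 48]
  queue [10] -> pop 10, enqueue [37], visited so far: [4, 48, 10]
  queue [37] -> pop 37, enqueue [34, 46], visited so far: [4, 48, 10, 37]
  queue [34, 46] -> pop 34, enqueue [33], visited so far: [4, 48, 10, 37, 34]
  queue [46, 33] -> pop 46, enqueue [none], visited so far: [4, 48, 10, 37, 34, 46]
  queue [33] -> pop 33, enqueue [20], visited so far: [4, 48, 10, 37, 34, 46, 33]
  queue [20] -> pop 20, enqueue [23], visited so far: [4, 48, 10, 37, 34, 46, 33, 20]
  queue [23] -> pop 23, enqueue [none], visited so far: [4, 48, 10, 37, 34, 46, 33, 20, 23]
Result: [4, 48, 10, 37, 34, 46, 33, 20, 23]


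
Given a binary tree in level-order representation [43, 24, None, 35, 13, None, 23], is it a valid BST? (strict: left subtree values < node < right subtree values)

Level-order array: [43, 24, None, 35, 13, None, 23]
Validate using subtree bounds (lo, hi): at each node, require lo < value < hi,
then recurse left with hi=value and right with lo=value.
Preorder trace (stopping at first violation):
  at node 43 with bounds (-inf, +inf): OK
  at node 24 with bounds (-inf, 43): OK
  at node 35 with bounds (-inf, 24): VIOLATION
Node 35 violates its bound: not (-inf < 35 < 24).
Result: Not a valid BST


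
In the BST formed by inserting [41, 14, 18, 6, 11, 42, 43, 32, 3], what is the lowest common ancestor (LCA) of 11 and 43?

Tree insertion order: [41, 14, 18, 6, 11, 42, 43, 32, 3]
Tree (level-order array): [41, 14, 42, 6, 18, None, 43, 3, 11, None, 32]
In a BST, the LCA of p=11, q=43 is the first node v on the
root-to-leaf path with p <= v <= q (go left if both < v, right if both > v).
Walk from root:
  at 41: 11 <= 41 <= 43, this is the LCA
LCA = 41


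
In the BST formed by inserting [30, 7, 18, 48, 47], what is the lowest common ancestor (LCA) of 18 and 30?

Tree insertion order: [30, 7, 18, 48, 47]
Tree (level-order array): [30, 7, 48, None, 18, 47]
In a BST, the LCA of p=18, q=30 is the first node v on the
root-to-leaf path with p <= v <= q (go left if both < v, right if both > v).
Walk from root:
  at 30: 18 <= 30 <= 30, this is the LCA
LCA = 30


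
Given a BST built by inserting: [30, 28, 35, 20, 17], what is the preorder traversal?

Tree insertion order: [30, 28, 35, 20, 17]
Tree (level-order array): [30, 28, 35, 20, None, None, None, 17]
Preorder traversal: [30, 28, 20, 17, 35]


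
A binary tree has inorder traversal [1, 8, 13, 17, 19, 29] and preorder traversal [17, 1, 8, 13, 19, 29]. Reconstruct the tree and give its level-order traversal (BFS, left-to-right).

Inorder:  [1, 8, 13, 17, 19, 29]
Preorder: [17, 1, 8, 13, 19, 29]
Algorithm: preorder visits root first, so consume preorder in order;
for each root, split the current inorder slice at that value into
left-subtree inorder and right-subtree inorder, then recurse.
Recursive splits:
  root=17; inorder splits into left=[1, 8, 13], right=[19, 29]
  root=1; inorder splits into left=[], right=[8, 13]
  root=8; inorder splits into left=[], right=[13]
  root=13; inorder splits into left=[], right=[]
  root=19; inorder splits into left=[], right=[29]
  root=29; inorder splits into left=[], right=[]
Reconstructed level-order: [17, 1, 19, 8, 29, 13]


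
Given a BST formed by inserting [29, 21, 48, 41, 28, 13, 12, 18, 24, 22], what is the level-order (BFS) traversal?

Tree insertion order: [29, 21, 48, 41, 28, 13, 12, 18, 24, 22]
Tree (level-order array): [29, 21, 48, 13, 28, 41, None, 12, 18, 24, None, None, None, None, None, None, None, 22]
BFS from the root, enqueuing left then right child of each popped node:
  queue [29] -> pop 29, enqueue [21, 48], visited so far: [29]
  queue [21, 48] -> pop 21, enqueue [13, 28], visited so far: [29, 21]
  queue [48, 13, 28] -> pop 48, enqueue [41], visited so far: [29, 21, 48]
  queue [13, 28, 41] -> pop 13, enqueue [12, 18], visited so far: [29, 21, 48, 13]
  queue [28, 41, 12, 18] -> pop 28, enqueue [24], visited so far: [29, 21, 48, 13, 28]
  queue [41, 12, 18, 24] -> pop 41, enqueue [none], visited so far: [29, 21, 48, 13, 28, 41]
  queue [12, 18, 24] -> pop 12, enqueue [none], visited so far: [29, 21, 48, 13, 28, 41, 12]
  queue [18, 24] -> pop 18, enqueue [none], visited so far: [29, 21, 48, 13, 28, 41, 12, 18]
  queue [24] -> pop 24, enqueue [22], visited so far: [29, 21, 48, 13, 28, 41, 12, 18, 24]
  queue [22] -> pop 22, enqueue [none], visited so far: [29, 21, 48, 13, 28, 41, 12, 18, 24, 22]
Result: [29, 21, 48, 13, 28, 41, 12, 18, 24, 22]


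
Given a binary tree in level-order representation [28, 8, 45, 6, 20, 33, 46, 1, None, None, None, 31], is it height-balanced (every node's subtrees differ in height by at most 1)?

Tree (level-order array): [28, 8, 45, 6, 20, 33, 46, 1, None, None, None, 31]
Definition: a tree is height-balanced if, at every node, |h(left) - h(right)| <= 1 (empty subtree has height -1).
Bottom-up per-node check:
  node 1: h_left=-1, h_right=-1, diff=0 [OK], height=0
  node 6: h_left=0, h_right=-1, diff=1 [OK], height=1
  node 20: h_left=-1, h_right=-1, diff=0 [OK], height=0
  node 8: h_left=1, h_right=0, diff=1 [OK], height=2
  node 31: h_left=-1, h_right=-1, diff=0 [OK], height=0
  node 33: h_left=0, h_right=-1, diff=1 [OK], height=1
  node 46: h_left=-1, h_right=-1, diff=0 [OK], height=0
  node 45: h_left=1, h_right=0, diff=1 [OK], height=2
  node 28: h_left=2, h_right=2, diff=0 [OK], height=3
All nodes satisfy the balance condition.
Result: Balanced


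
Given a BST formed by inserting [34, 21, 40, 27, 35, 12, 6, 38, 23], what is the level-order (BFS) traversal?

Tree insertion order: [34, 21, 40, 27, 35, 12, 6, 38, 23]
Tree (level-order array): [34, 21, 40, 12, 27, 35, None, 6, None, 23, None, None, 38]
BFS from the root, enqueuing left then right child of each popped node:
  queue [34] -> pop 34, enqueue [21, 40], visited so far: [34]
  queue [21, 40] -> pop 21, enqueue [12, 27], visited so far: [34, 21]
  queue [40, 12, 27] -> pop 40, enqueue [35], visited so far: [34, 21, 40]
  queue [12, 27, 35] -> pop 12, enqueue [6], visited so far: [34, 21, 40, 12]
  queue [27, 35, 6] -> pop 27, enqueue [23], visited so far: [34, 21, 40, 12, 27]
  queue [35, 6, 23] -> pop 35, enqueue [38], visited so far: [34, 21, 40, 12, 27, 35]
  queue [6, 23, 38] -> pop 6, enqueue [none], visited so far: [34, 21, 40, 12, 27, 35, 6]
  queue [23, 38] -> pop 23, enqueue [none], visited so far: [34, 21, 40, 12, 27, 35, 6, 23]
  queue [38] -> pop 38, enqueue [none], visited so far: [34, 21, 40, 12, 27, 35, 6, 23, 38]
Result: [34, 21, 40, 12, 27, 35, 6, 23, 38]


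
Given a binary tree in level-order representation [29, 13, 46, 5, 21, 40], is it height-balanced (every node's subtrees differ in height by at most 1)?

Tree (level-order array): [29, 13, 46, 5, 21, 40]
Definition: a tree is height-balanced if, at every node, |h(left) - h(right)| <= 1 (empty subtree has height -1).
Bottom-up per-node check:
  node 5: h_left=-1, h_right=-1, diff=0 [OK], height=0
  node 21: h_left=-1, h_right=-1, diff=0 [OK], height=0
  node 13: h_left=0, h_right=0, diff=0 [OK], height=1
  node 40: h_left=-1, h_right=-1, diff=0 [OK], height=0
  node 46: h_left=0, h_right=-1, diff=1 [OK], height=1
  node 29: h_left=1, h_right=1, diff=0 [OK], height=2
All nodes satisfy the balance condition.
Result: Balanced


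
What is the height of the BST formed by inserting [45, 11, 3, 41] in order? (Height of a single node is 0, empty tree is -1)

Insertion order: [45, 11, 3, 41]
Tree (level-order array): [45, 11, None, 3, 41]
Compute height bottom-up (empty subtree = -1):
  height(3) = 1 + max(-1, -1) = 0
  height(41) = 1 + max(-1, -1) = 0
  height(11) = 1 + max(0, 0) = 1
  height(45) = 1 + max(1, -1) = 2
Height = 2


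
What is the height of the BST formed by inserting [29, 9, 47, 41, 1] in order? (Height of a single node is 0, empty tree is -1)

Insertion order: [29, 9, 47, 41, 1]
Tree (level-order array): [29, 9, 47, 1, None, 41]
Compute height bottom-up (empty subtree = -1):
  height(1) = 1 + max(-1, -1) = 0
  height(9) = 1 + max(0, -1) = 1
  height(41) = 1 + max(-1, -1) = 0
  height(47) = 1 + max(0, -1) = 1
  height(29) = 1 + max(1, 1) = 2
Height = 2


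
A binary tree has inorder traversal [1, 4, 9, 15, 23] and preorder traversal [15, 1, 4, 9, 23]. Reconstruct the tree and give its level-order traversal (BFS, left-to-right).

Inorder:  [1, 4, 9, 15, 23]
Preorder: [15, 1, 4, 9, 23]
Algorithm: preorder visits root first, so consume preorder in order;
for each root, split the current inorder slice at that value into
left-subtree inorder and right-subtree inorder, then recurse.
Recursive splits:
  root=15; inorder splits into left=[1, 4, 9], right=[23]
  root=1; inorder splits into left=[], right=[4, 9]
  root=4; inorder splits into left=[], right=[9]
  root=9; inorder splits into left=[], right=[]
  root=23; inorder splits into left=[], right=[]
Reconstructed level-order: [15, 1, 23, 4, 9]


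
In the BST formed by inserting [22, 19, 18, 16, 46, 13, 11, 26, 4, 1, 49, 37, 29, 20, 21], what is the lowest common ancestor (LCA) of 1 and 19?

Tree insertion order: [22, 19, 18, 16, 46, 13, 11, 26, 4, 1, 49, 37, 29, 20, 21]
Tree (level-order array): [22, 19, 46, 18, 20, 26, 49, 16, None, None, 21, None, 37, None, None, 13, None, None, None, 29, None, 11, None, None, None, 4, None, 1]
In a BST, the LCA of p=1, q=19 is the first node v on the
root-to-leaf path with p <= v <= q (go left if both < v, right if both > v).
Walk from root:
  at 22: both 1 and 19 < 22, go left
  at 19: 1 <= 19 <= 19, this is the LCA
LCA = 19


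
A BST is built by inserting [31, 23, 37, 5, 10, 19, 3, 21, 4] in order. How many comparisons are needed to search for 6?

Search path for 6: 31 -> 23 -> 5 -> 10
Found: False
Comparisons: 4


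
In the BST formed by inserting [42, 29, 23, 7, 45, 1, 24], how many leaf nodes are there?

Tree built from: [42, 29, 23, 7, 45, 1, 24]
Tree (level-order array): [42, 29, 45, 23, None, None, None, 7, 24, 1]
Rule: A leaf has 0 children.
Per-node child counts:
  node 42: 2 child(ren)
  node 29: 1 child(ren)
  node 23: 2 child(ren)
  node 7: 1 child(ren)
  node 1: 0 child(ren)
  node 24: 0 child(ren)
  node 45: 0 child(ren)
Matching nodes: [1, 24, 45]
Count of leaf nodes: 3


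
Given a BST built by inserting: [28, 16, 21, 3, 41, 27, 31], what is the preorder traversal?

Tree insertion order: [28, 16, 21, 3, 41, 27, 31]
Tree (level-order array): [28, 16, 41, 3, 21, 31, None, None, None, None, 27]
Preorder traversal: [28, 16, 3, 21, 27, 41, 31]


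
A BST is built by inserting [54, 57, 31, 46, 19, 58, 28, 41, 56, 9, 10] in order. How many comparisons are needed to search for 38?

Search path for 38: 54 -> 31 -> 46 -> 41
Found: False
Comparisons: 4


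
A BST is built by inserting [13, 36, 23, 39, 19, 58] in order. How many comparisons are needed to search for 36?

Search path for 36: 13 -> 36
Found: True
Comparisons: 2


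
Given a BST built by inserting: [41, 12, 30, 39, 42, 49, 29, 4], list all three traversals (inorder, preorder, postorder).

Tree insertion order: [41, 12, 30, 39, 42, 49, 29, 4]
Tree (level-order array): [41, 12, 42, 4, 30, None, 49, None, None, 29, 39]
Inorder (L, root, R): [4, 12, 29, 30, 39, 41, 42, 49]
Preorder (root, L, R): [41, 12, 4, 30, 29, 39, 42, 49]
Postorder (L, R, root): [4, 29, 39, 30, 12, 49, 42, 41]


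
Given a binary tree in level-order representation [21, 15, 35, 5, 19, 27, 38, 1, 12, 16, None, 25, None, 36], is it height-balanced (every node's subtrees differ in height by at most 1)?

Tree (level-order array): [21, 15, 35, 5, 19, 27, 38, 1, 12, 16, None, 25, None, 36]
Definition: a tree is height-balanced if, at every node, |h(left) - h(right)| <= 1 (empty subtree has height -1).
Bottom-up per-node check:
  node 1: h_left=-1, h_right=-1, diff=0 [OK], height=0
  node 12: h_left=-1, h_right=-1, diff=0 [OK], height=0
  node 5: h_left=0, h_right=0, diff=0 [OK], height=1
  node 16: h_left=-1, h_right=-1, diff=0 [OK], height=0
  node 19: h_left=0, h_right=-1, diff=1 [OK], height=1
  node 15: h_left=1, h_right=1, diff=0 [OK], height=2
  node 25: h_left=-1, h_right=-1, diff=0 [OK], height=0
  node 27: h_left=0, h_right=-1, diff=1 [OK], height=1
  node 36: h_left=-1, h_right=-1, diff=0 [OK], height=0
  node 38: h_left=0, h_right=-1, diff=1 [OK], height=1
  node 35: h_left=1, h_right=1, diff=0 [OK], height=2
  node 21: h_left=2, h_right=2, diff=0 [OK], height=3
All nodes satisfy the balance condition.
Result: Balanced


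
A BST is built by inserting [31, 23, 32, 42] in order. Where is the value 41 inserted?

Starting tree (level order): [31, 23, 32, None, None, None, 42]
Insertion path: 31 -> 32 -> 42
Result: insert 41 as left child of 42
Final tree (level order): [31, 23, 32, None, None, None, 42, 41]


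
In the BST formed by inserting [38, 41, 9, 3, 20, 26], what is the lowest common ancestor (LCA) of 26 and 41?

Tree insertion order: [38, 41, 9, 3, 20, 26]
Tree (level-order array): [38, 9, 41, 3, 20, None, None, None, None, None, 26]
In a BST, the LCA of p=26, q=41 is the first node v on the
root-to-leaf path with p <= v <= q (go left if both < v, right if both > v).
Walk from root:
  at 38: 26 <= 38 <= 41, this is the LCA
LCA = 38


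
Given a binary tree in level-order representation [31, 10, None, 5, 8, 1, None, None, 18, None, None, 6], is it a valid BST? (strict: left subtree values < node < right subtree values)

Level-order array: [31, 10, None, 5, 8, 1, None, None, 18, None, None, 6]
Validate using subtree bounds (lo, hi): at each node, require lo < value < hi,
then recurse left with hi=value and right with lo=value.
Preorder trace (stopping at first violation):
  at node 31 with bounds (-inf, +inf): OK
  at node 10 with bounds (-inf, 31): OK
  at node 5 with bounds (-inf, 10): OK
  at node 1 with bounds (-inf, 5): OK
  at node 8 with bounds (10, 31): VIOLATION
Node 8 violates its bound: not (10 < 8 < 31).
Result: Not a valid BST


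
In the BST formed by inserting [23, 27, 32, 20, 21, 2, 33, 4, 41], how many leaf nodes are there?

Tree built from: [23, 27, 32, 20, 21, 2, 33, 4, 41]
Tree (level-order array): [23, 20, 27, 2, 21, None, 32, None, 4, None, None, None, 33, None, None, None, 41]
Rule: A leaf has 0 children.
Per-node child counts:
  node 23: 2 child(ren)
  node 20: 2 child(ren)
  node 2: 1 child(ren)
  node 4: 0 child(ren)
  node 21: 0 child(ren)
  node 27: 1 child(ren)
  node 32: 1 child(ren)
  node 33: 1 child(ren)
  node 41: 0 child(ren)
Matching nodes: [4, 21, 41]
Count of leaf nodes: 3


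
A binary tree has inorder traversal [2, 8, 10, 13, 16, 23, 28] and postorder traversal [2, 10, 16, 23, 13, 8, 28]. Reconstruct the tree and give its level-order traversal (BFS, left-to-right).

Inorder:   [2, 8, 10, 13, 16, 23, 28]
Postorder: [2, 10, 16, 23, 13, 8, 28]
Algorithm: postorder visits root last, so walk postorder right-to-left;
each value is the root of the current inorder slice — split it at that
value, recurse on the right subtree first, then the left.
Recursive splits:
  root=28; inorder splits into left=[2, 8, 10, 13, 16, 23], right=[]
  root=8; inorder splits into left=[2], right=[10, 13, 16, 23]
  root=13; inorder splits into left=[10], right=[16, 23]
  root=23; inorder splits into left=[16], right=[]
  root=16; inorder splits into left=[], right=[]
  root=10; inorder splits into left=[], right=[]
  root=2; inorder splits into left=[], right=[]
Reconstructed level-order: [28, 8, 2, 13, 10, 23, 16]


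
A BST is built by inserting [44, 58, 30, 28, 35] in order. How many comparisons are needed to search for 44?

Search path for 44: 44
Found: True
Comparisons: 1


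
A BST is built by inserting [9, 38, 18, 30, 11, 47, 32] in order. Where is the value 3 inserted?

Starting tree (level order): [9, None, 38, 18, 47, 11, 30, None, None, None, None, None, 32]
Insertion path: 9
Result: insert 3 as left child of 9
Final tree (level order): [9, 3, 38, None, None, 18, 47, 11, 30, None, None, None, None, None, 32]


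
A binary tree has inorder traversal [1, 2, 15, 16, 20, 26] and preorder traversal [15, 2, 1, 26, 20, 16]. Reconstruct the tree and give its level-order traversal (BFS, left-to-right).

Inorder:  [1, 2, 15, 16, 20, 26]
Preorder: [15, 2, 1, 26, 20, 16]
Algorithm: preorder visits root first, so consume preorder in order;
for each root, split the current inorder slice at that value into
left-subtree inorder and right-subtree inorder, then recurse.
Recursive splits:
  root=15; inorder splits into left=[1, 2], right=[16, 20, 26]
  root=2; inorder splits into left=[1], right=[]
  root=1; inorder splits into left=[], right=[]
  root=26; inorder splits into left=[16, 20], right=[]
  root=20; inorder splits into left=[16], right=[]
  root=16; inorder splits into left=[], right=[]
Reconstructed level-order: [15, 2, 26, 1, 20, 16]


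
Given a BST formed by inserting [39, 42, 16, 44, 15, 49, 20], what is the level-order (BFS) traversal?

Tree insertion order: [39, 42, 16, 44, 15, 49, 20]
Tree (level-order array): [39, 16, 42, 15, 20, None, 44, None, None, None, None, None, 49]
BFS from the root, enqueuing left then right child of each popped node:
  queue [39] -> pop 39, enqueue [16, 42], visited so far: [39]
  queue [16, 42] -> pop 16, enqueue [15, 20], visited so far: [39, 16]
  queue [42, 15, 20] -> pop 42, enqueue [44], visited so far: [39, 16, 42]
  queue [15, 20, 44] -> pop 15, enqueue [none], visited so far: [39, 16, 42, 15]
  queue [20, 44] -> pop 20, enqueue [none], visited so far: [39, 16, 42, 15, 20]
  queue [44] -> pop 44, enqueue [49], visited so far: [39, 16, 42, 15, 20, 44]
  queue [49] -> pop 49, enqueue [none], visited so far: [39, 16, 42, 15, 20, 44, 49]
Result: [39, 16, 42, 15, 20, 44, 49]


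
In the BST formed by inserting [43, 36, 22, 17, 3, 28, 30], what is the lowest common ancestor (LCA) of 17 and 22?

Tree insertion order: [43, 36, 22, 17, 3, 28, 30]
Tree (level-order array): [43, 36, None, 22, None, 17, 28, 3, None, None, 30]
In a BST, the LCA of p=17, q=22 is the first node v on the
root-to-leaf path with p <= v <= q (go left if both < v, right if both > v).
Walk from root:
  at 43: both 17 and 22 < 43, go left
  at 36: both 17 and 22 < 36, go left
  at 22: 17 <= 22 <= 22, this is the LCA
LCA = 22


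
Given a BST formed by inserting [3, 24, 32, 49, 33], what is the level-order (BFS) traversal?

Tree insertion order: [3, 24, 32, 49, 33]
Tree (level-order array): [3, None, 24, None, 32, None, 49, 33]
BFS from the root, enqueuing left then right child of each popped node:
  queue [3] -> pop 3, enqueue [24], visited so far: [3]
  queue [24] -> pop 24, enqueue [32], visited so far: [3, 24]
  queue [32] -> pop 32, enqueue [49], visited so far: [3, 24, 32]
  queue [49] -> pop 49, enqueue [33], visited so far: [3, 24, 32, 49]
  queue [33] -> pop 33, enqueue [none], visited so far: [3, 24, 32, 49, 33]
Result: [3, 24, 32, 49, 33]


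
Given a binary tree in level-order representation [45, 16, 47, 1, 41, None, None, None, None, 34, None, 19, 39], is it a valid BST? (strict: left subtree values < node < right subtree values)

Level-order array: [45, 16, 47, 1, 41, None, None, None, None, 34, None, 19, 39]
Validate using subtree bounds (lo, hi): at each node, require lo < value < hi,
then recurse left with hi=value and right with lo=value.
Preorder trace (stopping at first violation):
  at node 45 with bounds (-inf, +inf): OK
  at node 16 with bounds (-inf, 45): OK
  at node 1 with bounds (-inf, 16): OK
  at node 41 with bounds (16, 45): OK
  at node 34 with bounds (16, 41): OK
  at node 19 with bounds (16, 34): OK
  at node 39 with bounds (34, 41): OK
  at node 47 with bounds (45, +inf): OK
No violation found at any node.
Result: Valid BST


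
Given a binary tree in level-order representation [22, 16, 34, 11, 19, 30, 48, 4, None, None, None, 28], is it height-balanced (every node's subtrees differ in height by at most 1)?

Tree (level-order array): [22, 16, 34, 11, 19, 30, 48, 4, None, None, None, 28]
Definition: a tree is height-balanced if, at every node, |h(left) - h(right)| <= 1 (empty subtree has height -1).
Bottom-up per-node check:
  node 4: h_left=-1, h_right=-1, diff=0 [OK], height=0
  node 11: h_left=0, h_right=-1, diff=1 [OK], height=1
  node 19: h_left=-1, h_right=-1, diff=0 [OK], height=0
  node 16: h_left=1, h_right=0, diff=1 [OK], height=2
  node 28: h_left=-1, h_right=-1, diff=0 [OK], height=0
  node 30: h_left=0, h_right=-1, diff=1 [OK], height=1
  node 48: h_left=-1, h_right=-1, diff=0 [OK], height=0
  node 34: h_left=1, h_right=0, diff=1 [OK], height=2
  node 22: h_left=2, h_right=2, diff=0 [OK], height=3
All nodes satisfy the balance condition.
Result: Balanced


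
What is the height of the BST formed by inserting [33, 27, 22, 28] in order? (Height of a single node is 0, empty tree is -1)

Insertion order: [33, 27, 22, 28]
Tree (level-order array): [33, 27, None, 22, 28]
Compute height bottom-up (empty subtree = -1):
  height(22) = 1 + max(-1, -1) = 0
  height(28) = 1 + max(-1, -1) = 0
  height(27) = 1 + max(0, 0) = 1
  height(33) = 1 + max(1, -1) = 2
Height = 2


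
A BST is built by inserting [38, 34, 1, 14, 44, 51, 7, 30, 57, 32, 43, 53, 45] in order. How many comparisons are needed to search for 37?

Search path for 37: 38 -> 34
Found: False
Comparisons: 2


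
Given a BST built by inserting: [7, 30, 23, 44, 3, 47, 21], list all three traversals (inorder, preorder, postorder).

Tree insertion order: [7, 30, 23, 44, 3, 47, 21]
Tree (level-order array): [7, 3, 30, None, None, 23, 44, 21, None, None, 47]
Inorder (L, root, R): [3, 7, 21, 23, 30, 44, 47]
Preorder (root, L, R): [7, 3, 30, 23, 21, 44, 47]
Postorder (L, R, root): [3, 21, 23, 47, 44, 30, 7]


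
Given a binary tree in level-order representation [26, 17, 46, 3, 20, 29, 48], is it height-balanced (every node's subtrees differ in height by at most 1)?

Tree (level-order array): [26, 17, 46, 3, 20, 29, 48]
Definition: a tree is height-balanced if, at every node, |h(left) - h(right)| <= 1 (empty subtree has height -1).
Bottom-up per-node check:
  node 3: h_left=-1, h_right=-1, diff=0 [OK], height=0
  node 20: h_left=-1, h_right=-1, diff=0 [OK], height=0
  node 17: h_left=0, h_right=0, diff=0 [OK], height=1
  node 29: h_left=-1, h_right=-1, diff=0 [OK], height=0
  node 48: h_left=-1, h_right=-1, diff=0 [OK], height=0
  node 46: h_left=0, h_right=0, diff=0 [OK], height=1
  node 26: h_left=1, h_right=1, diff=0 [OK], height=2
All nodes satisfy the balance condition.
Result: Balanced


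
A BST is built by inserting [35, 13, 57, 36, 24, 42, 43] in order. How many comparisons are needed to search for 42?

Search path for 42: 35 -> 57 -> 36 -> 42
Found: True
Comparisons: 4


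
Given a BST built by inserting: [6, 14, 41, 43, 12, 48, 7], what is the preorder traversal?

Tree insertion order: [6, 14, 41, 43, 12, 48, 7]
Tree (level-order array): [6, None, 14, 12, 41, 7, None, None, 43, None, None, None, 48]
Preorder traversal: [6, 14, 12, 7, 41, 43, 48]


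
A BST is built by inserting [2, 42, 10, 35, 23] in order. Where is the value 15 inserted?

Starting tree (level order): [2, None, 42, 10, None, None, 35, 23]
Insertion path: 2 -> 42 -> 10 -> 35 -> 23
Result: insert 15 as left child of 23
Final tree (level order): [2, None, 42, 10, None, None, 35, 23, None, 15]


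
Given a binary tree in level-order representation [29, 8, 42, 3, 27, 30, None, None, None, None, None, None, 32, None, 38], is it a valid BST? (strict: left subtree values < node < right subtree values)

Level-order array: [29, 8, 42, 3, 27, 30, None, None, None, None, None, None, 32, None, 38]
Validate using subtree bounds (lo, hi): at each node, require lo < value < hi,
then recurse left with hi=value and right with lo=value.
Preorder trace (stopping at first violation):
  at node 29 with bounds (-inf, +inf): OK
  at node 8 with bounds (-inf, 29): OK
  at node 3 with bounds (-inf, 8): OK
  at node 27 with bounds (8, 29): OK
  at node 42 with bounds (29, +inf): OK
  at node 30 with bounds (29, 42): OK
  at node 32 with bounds (30, 42): OK
  at node 38 with bounds (32, 42): OK
No violation found at any node.
Result: Valid BST


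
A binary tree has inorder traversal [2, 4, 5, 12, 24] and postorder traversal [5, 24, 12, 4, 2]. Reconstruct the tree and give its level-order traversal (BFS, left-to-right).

Inorder:   [2, 4, 5, 12, 24]
Postorder: [5, 24, 12, 4, 2]
Algorithm: postorder visits root last, so walk postorder right-to-left;
each value is the root of the current inorder slice — split it at that
value, recurse on the right subtree first, then the left.
Recursive splits:
  root=2; inorder splits into left=[], right=[4, 5, 12, 24]
  root=4; inorder splits into left=[], right=[5, 12, 24]
  root=12; inorder splits into left=[5], right=[24]
  root=24; inorder splits into left=[], right=[]
  root=5; inorder splits into left=[], right=[]
Reconstructed level-order: [2, 4, 12, 5, 24]


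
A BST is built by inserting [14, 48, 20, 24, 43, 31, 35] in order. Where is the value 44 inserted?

Starting tree (level order): [14, None, 48, 20, None, None, 24, None, 43, 31, None, None, 35]
Insertion path: 14 -> 48 -> 20 -> 24 -> 43
Result: insert 44 as right child of 43
Final tree (level order): [14, None, 48, 20, None, None, 24, None, 43, 31, 44, None, 35]


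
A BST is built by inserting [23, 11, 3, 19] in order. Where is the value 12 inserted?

Starting tree (level order): [23, 11, None, 3, 19]
Insertion path: 23 -> 11 -> 19
Result: insert 12 as left child of 19
Final tree (level order): [23, 11, None, 3, 19, None, None, 12]


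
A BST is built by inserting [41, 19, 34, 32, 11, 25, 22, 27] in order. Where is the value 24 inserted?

Starting tree (level order): [41, 19, None, 11, 34, None, None, 32, None, 25, None, 22, 27]
Insertion path: 41 -> 19 -> 34 -> 32 -> 25 -> 22
Result: insert 24 as right child of 22
Final tree (level order): [41, 19, None, 11, 34, None, None, 32, None, 25, None, 22, 27, None, 24]


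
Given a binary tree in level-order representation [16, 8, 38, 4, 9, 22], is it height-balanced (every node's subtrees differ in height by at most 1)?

Tree (level-order array): [16, 8, 38, 4, 9, 22]
Definition: a tree is height-balanced if, at every node, |h(left) - h(right)| <= 1 (empty subtree has height -1).
Bottom-up per-node check:
  node 4: h_left=-1, h_right=-1, diff=0 [OK], height=0
  node 9: h_left=-1, h_right=-1, diff=0 [OK], height=0
  node 8: h_left=0, h_right=0, diff=0 [OK], height=1
  node 22: h_left=-1, h_right=-1, diff=0 [OK], height=0
  node 38: h_left=0, h_right=-1, diff=1 [OK], height=1
  node 16: h_left=1, h_right=1, diff=0 [OK], height=2
All nodes satisfy the balance condition.
Result: Balanced


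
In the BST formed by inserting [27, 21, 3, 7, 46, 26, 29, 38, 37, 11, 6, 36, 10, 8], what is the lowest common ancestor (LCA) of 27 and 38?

Tree insertion order: [27, 21, 3, 7, 46, 26, 29, 38, 37, 11, 6, 36, 10, 8]
Tree (level-order array): [27, 21, 46, 3, 26, 29, None, None, 7, None, None, None, 38, 6, 11, 37, None, None, None, 10, None, 36, None, 8]
In a BST, the LCA of p=27, q=38 is the first node v on the
root-to-leaf path with p <= v <= q (go left if both < v, right if both > v).
Walk from root:
  at 27: 27 <= 27 <= 38, this is the LCA
LCA = 27


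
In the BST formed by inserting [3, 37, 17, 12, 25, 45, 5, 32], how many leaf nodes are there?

Tree built from: [3, 37, 17, 12, 25, 45, 5, 32]
Tree (level-order array): [3, None, 37, 17, 45, 12, 25, None, None, 5, None, None, 32]
Rule: A leaf has 0 children.
Per-node child counts:
  node 3: 1 child(ren)
  node 37: 2 child(ren)
  node 17: 2 child(ren)
  node 12: 1 child(ren)
  node 5: 0 child(ren)
  node 25: 1 child(ren)
  node 32: 0 child(ren)
  node 45: 0 child(ren)
Matching nodes: [5, 32, 45]
Count of leaf nodes: 3


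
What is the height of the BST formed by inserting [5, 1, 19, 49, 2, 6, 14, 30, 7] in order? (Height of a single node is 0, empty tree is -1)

Insertion order: [5, 1, 19, 49, 2, 6, 14, 30, 7]
Tree (level-order array): [5, 1, 19, None, 2, 6, 49, None, None, None, 14, 30, None, 7]
Compute height bottom-up (empty subtree = -1):
  height(2) = 1 + max(-1, -1) = 0
  height(1) = 1 + max(-1, 0) = 1
  height(7) = 1 + max(-1, -1) = 0
  height(14) = 1 + max(0, -1) = 1
  height(6) = 1 + max(-1, 1) = 2
  height(30) = 1 + max(-1, -1) = 0
  height(49) = 1 + max(0, -1) = 1
  height(19) = 1 + max(2, 1) = 3
  height(5) = 1 + max(1, 3) = 4
Height = 4


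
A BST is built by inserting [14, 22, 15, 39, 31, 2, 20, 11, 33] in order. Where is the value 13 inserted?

Starting tree (level order): [14, 2, 22, None, 11, 15, 39, None, None, None, 20, 31, None, None, None, None, 33]
Insertion path: 14 -> 2 -> 11
Result: insert 13 as right child of 11
Final tree (level order): [14, 2, 22, None, 11, 15, 39, None, 13, None, 20, 31, None, None, None, None, None, None, 33]


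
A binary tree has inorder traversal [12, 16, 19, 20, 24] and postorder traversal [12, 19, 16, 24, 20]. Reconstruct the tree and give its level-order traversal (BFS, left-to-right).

Inorder:   [12, 16, 19, 20, 24]
Postorder: [12, 19, 16, 24, 20]
Algorithm: postorder visits root last, so walk postorder right-to-left;
each value is the root of the current inorder slice — split it at that
value, recurse on the right subtree first, then the left.
Recursive splits:
  root=20; inorder splits into left=[12, 16, 19], right=[24]
  root=24; inorder splits into left=[], right=[]
  root=16; inorder splits into left=[12], right=[19]
  root=19; inorder splits into left=[], right=[]
  root=12; inorder splits into left=[], right=[]
Reconstructed level-order: [20, 16, 24, 12, 19]


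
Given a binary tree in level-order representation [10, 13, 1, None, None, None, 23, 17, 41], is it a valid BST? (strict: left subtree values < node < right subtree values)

Level-order array: [10, 13, 1, None, None, None, 23, 17, 41]
Validate using subtree bounds (lo, hi): at each node, require lo < value < hi,
then recurse left with hi=value and right with lo=value.
Preorder trace (stopping at first violation):
  at node 10 with bounds (-inf, +inf): OK
  at node 13 with bounds (-inf, 10): VIOLATION
Node 13 violates its bound: not (-inf < 13 < 10).
Result: Not a valid BST


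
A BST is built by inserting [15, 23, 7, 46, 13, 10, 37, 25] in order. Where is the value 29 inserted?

Starting tree (level order): [15, 7, 23, None, 13, None, 46, 10, None, 37, None, None, None, 25]
Insertion path: 15 -> 23 -> 46 -> 37 -> 25
Result: insert 29 as right child of 25
Final tree (level order): [15, 7, 23, None, 13, None, 46, 10, None, 37, None, None, None, 25, None, None, 29]


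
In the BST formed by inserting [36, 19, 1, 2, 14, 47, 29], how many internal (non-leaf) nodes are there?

Tree built from: [36, 19, 1, 2, 14, 47, 29]
Tree (level-order array): [36, 19, 47, 1, 29, None, None, None, 2, None, None, None, 14]
Rule: An internal node has at least one child.
Per-node child counts:
  node 36: 2 child(ren)
  node 19: 2 child(ren)
  node 1: 1 child(ren)
  node 2: 1 child(ren)
  node 14: 0 child(ren)
  node 29: 0 child(ren)
  node 47: 0 child(ren)
Matching nodes: [36, 19, 1, 2]
Count of internal (non-leaf) nodes: 4


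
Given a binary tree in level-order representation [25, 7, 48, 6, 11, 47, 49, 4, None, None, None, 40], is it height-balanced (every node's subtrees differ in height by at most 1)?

Tree (level-order array): [25, 7, 48, 6, 11, 47, 49, 4, None, None, None, 40]
Definition: a tree is height-balanced if, at every node, |h(left) - h(right)| <= 1 (empty subtree has height -1).
Bottom-up per-node check:
  node 4: h_left=-1, h_right=-1, diff=0 [OK], height=0
  node 6: h_left=0, h_right=-1, diff=1 [OK], height=1
  node 11: h_left=-1, h_right=-1, diff=0 [OK], height=0
  node 7: h_left=1, h_right=0, diff=1 [OK], height=2
  node 40: h_left=-1, h_right=-1, diff=0 [OK], height=0
  node 47: h_left=0, h_right=-1, diff=1 [OK], height=1
  node 49: h_left=-1, h_right=-1, diff=0 [OK], height=0
  node 48: h_left=1, h_right=0, diff=1 [OK], height=2
  node 25: h_left=2, h_right=2, diff=0 [OK], height=3
All nodes satisfy the balance condition.
Result: Balanced


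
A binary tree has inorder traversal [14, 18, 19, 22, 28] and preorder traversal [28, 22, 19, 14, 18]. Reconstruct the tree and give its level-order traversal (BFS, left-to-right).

Inorder:  [14, 18, 19, 22, 28]
Preorder: [28, 22, 19, 14, 18]
Algorithm: preorder visits root first, so consume preorder in order;
for each root, split the current inorder slice at that value into
left-subtree inorder and right-subtree inorder, then recurse.
Recursive splits:
  root=28; inorder splits into left=[14, 18, 19, 22], right=[]
  root=22; inorder splits into left=[14, 18, 19], right=[]
  root=19; inorder splits into left=[14, 18], right=[]
  root=14; inorder splits into left=[], right=[18]
  root=18; inorder splits into left=[], right=[]
Reconstructed level-order: [28, 22, 19, 14, 18]


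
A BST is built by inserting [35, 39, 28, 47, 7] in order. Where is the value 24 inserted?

Starting tree (level order): [35, 28, 39, 7, None, None, 47]
Insertion path: 35 -> 28 -> 7
Result: insert 24 as right child of 7
Final tree (level order): [35, 28, 39, 7, None, None, 47, None, 24]
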